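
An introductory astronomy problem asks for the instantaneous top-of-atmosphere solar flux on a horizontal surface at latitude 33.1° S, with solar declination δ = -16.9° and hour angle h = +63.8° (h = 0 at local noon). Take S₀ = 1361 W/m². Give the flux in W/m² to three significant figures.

698 W/m²

cos θ_z = sin φ sin δ + cos φ cos δ cos h = 0.158753 + 0.353885 = 0.512638.
Flux = S₀ · cos θ_z = 1361 × 0.512638 = 697.7 W/m².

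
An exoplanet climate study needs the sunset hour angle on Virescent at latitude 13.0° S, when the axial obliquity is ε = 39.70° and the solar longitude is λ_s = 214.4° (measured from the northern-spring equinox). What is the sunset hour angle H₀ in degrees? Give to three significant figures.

Solar declination: sin δ = sin ε · sin λ_s = sin 39.70° × sin 214.4° = -0.36088, so δ = -21.154°.
cos H₀ = −tan φ · tan δ = −tan(-13.0°) × tan(-21.154°) = -0.0893, so H₀ = 1.6603 rad = 95.13°.

H₀ = 95.1°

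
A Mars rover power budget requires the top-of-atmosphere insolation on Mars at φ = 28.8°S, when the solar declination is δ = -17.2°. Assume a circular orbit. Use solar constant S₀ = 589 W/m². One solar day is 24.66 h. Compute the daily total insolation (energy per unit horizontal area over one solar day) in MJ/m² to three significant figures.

cos H₀ = −tan(-28.8°) tan(-17.200°) = -0.1702, H₀ = 1.7418 rad.
Bracket: H₀ sin φ sin δ + cos φ cos δ sin H₀ = 1.7418×-0.48175×-0.29571 + 0.87631×0.95528×0.98541 = 0.248134 + 0.824908 = 1.073042.
Q̄ = (S₀/π) × [bracket] = (589/π) × 1.073042 = 201.18 W/m².
Daily total = Q̄ × 24.66 h × 3600 s/h = 201.18 × 24.66 × 3600 / 10⁶ = 17.86 MJ/m².

17.9 MJ/m²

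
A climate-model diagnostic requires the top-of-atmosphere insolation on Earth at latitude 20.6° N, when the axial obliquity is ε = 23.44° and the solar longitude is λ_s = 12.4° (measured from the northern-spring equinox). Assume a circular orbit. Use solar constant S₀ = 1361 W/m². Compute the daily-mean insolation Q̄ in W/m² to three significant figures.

Q̄ ≈ 425 W/m²

Solar declination: sin δ = sin ε · sin λ_s = sin 23.44° × sin 12.4° = 0.08542, so δ = +4.900°.
cos H₀ = −tan(+20.6°) tan(+4.900°) = -0.0322, H₀ = 1.6030 rad.
Bracket: H₀ sin φ sin δ + cos φ cos δ sin H₀ = 1.6030×0.35184×0.08542 + 0.93606×0.99635×0.99948 = 0.048177 + 0.932158 = 0.980335.
Q̄ = (S₀/π) × [bracket] = (1361/π) × 0.980335 = 424.7 W/m².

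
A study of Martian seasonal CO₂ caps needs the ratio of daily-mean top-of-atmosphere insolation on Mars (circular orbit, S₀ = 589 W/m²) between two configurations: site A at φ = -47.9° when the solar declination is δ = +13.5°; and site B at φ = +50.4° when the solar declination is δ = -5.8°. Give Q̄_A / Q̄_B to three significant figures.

— Configuration A (φ=-47.9°):
cos H₀ = −tan(-47.9°) tan(+13.500°) = 0.2657, H₀ = 1.3019 rad.
Bracket: H₀ sin φ sin δ + cos φ cos δ sin H₀ = 1.3019×-0.74198×0.23345 + 0.67043×0.97237×0.96406 = -0.225509 + 0.628477 = 0.402968.
Q̄ = (S₀/π) × [bracket] = (589/π) × 0.402968 = 75.550 W/m².
— Configuration B (φ=+50.4°):
cos H₀ = −tan(+50.4°) tan(-5.800°) = 0.1228, H₀ = 1.4477 rad.
Bracket: H₀ sin φ sin δ + cos φ cos δ sin H₀ = 1.4477×0.77051×-0.10106 + 0.63742×0.99488×0.99243 = -0.112729 + 0.629356 = 0.516627.
Q̄ = (S₀/π) × [bracket] = (589/π) × 0.516627 = 96.860 W/m².
Ratio Q̄_A / Q̄_B = 75.550 / 96.860 = 0.7800.

Q̄_A / Q̄_B ≈ 0.780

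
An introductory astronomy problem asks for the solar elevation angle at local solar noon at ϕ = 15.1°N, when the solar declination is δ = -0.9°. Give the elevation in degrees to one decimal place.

74.0°

At local noon the hour angle is zero, so the zenith angle equals |ϕ − δ| = |+15.1° − (-0.900°)| = 16.000°.
Elevation = 90° − 16.000° = 74.0°.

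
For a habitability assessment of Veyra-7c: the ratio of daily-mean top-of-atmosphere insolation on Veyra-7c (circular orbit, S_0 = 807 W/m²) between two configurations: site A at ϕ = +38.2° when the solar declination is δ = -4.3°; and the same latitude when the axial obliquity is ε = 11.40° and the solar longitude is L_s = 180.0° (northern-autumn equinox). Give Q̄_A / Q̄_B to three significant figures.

Q̄_A / Q̄_B ≈ 0.906

— Configuration A (ϕ=+38.2°):
cos h₀ = −tan(+38.2°) tan(-4.300°) = 0.0592, h₀ = 1.5116 rad.
Bracket: h₀ sin ϕ sin δ + cos ϕ cos δ sin h₀ = 1.5116×0.61841×-0.07498 + 0.78586×0.99719×0.99825 = -0.070090 + 0.782280 = 0.712190.
Q̄ = (S_0/π) × [bracket] = (807/π) × 0.712190 = 182.94 W/m².
— Configuration B (ϕ=+38.2°):
Solar declination: sin δ = sin ε · sin L_s = sin 11.40° × sin 180.0° = 0.00000, so δ = +0.000°.
cos h₀ = −tan(+38.2°) tan(+0.000°) = -0.0000, h₀ = 1.5708 rad.
Bracket: h₀ sin ϕ sin δ + cos ϕ cos δ sin h₀ = 1.5708×0.61841×0.00000 + 0.78586×1.00000×1.00000 = 0.000000 + 0.785860 = 0.785860.
Q̄ = (S_0/π) × [bracket] = (807/π) × 0.785860 = 201.87 W/m².
Ratio Q̄_A / Q̄_B = 182.94 / 201.87 = 0.9062.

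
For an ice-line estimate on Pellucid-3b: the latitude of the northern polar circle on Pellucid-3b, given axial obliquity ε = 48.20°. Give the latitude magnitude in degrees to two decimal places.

The polar circle is the lowest latitude that experiences at least one full rotation of continuous daylight at the northern-summer solstice; it lies at |φ| = 90° − ε = 90° − 48.20° = 41.80°.

41.80°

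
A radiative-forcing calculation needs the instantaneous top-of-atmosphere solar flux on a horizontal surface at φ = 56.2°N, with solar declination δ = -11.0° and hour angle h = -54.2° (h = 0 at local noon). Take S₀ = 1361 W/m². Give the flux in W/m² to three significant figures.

cos θ_z = sin φ sin δ + cos φ cos δ cos h = -0.158559 + 0.319431 = 0.160872.
Flux = S₀ · cos θ_z = 1361 × 0.160872 = 218.9 W/m².

219 W/m²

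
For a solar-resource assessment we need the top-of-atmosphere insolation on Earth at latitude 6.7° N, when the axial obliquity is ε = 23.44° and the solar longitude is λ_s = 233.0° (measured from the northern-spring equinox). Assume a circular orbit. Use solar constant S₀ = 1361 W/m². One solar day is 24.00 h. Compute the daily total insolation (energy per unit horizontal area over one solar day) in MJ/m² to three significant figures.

Solar declination: sin δ = sin ε · sin λ_s = sin 23.44° × sin 233.0° = -0.31769, so δ = -18.523°.
cos H₀ = −tan(+6.7°) tan(-18.523°) = 0.0394, H₀ = 1.5314 rad.
Bracket: H₀ sin φ sin δ + cos φ cos δ sin H₀ = 1.5314×0.11667×-0.31769 + 0.99317×0.94820×0.99923 = -0.056761 + 0.940999 = 0.884238.
Q̄ = (S₀/π) × [bracket] = (1361/π) × 0.884238 = 383.07 W/m².
Daily total = Q̄ × 24.00 h × 3600 s/h = 383.07 × 24.00 × 3600 / 10⁶ = 33.10 MJ/m².

33.1 MJ/m²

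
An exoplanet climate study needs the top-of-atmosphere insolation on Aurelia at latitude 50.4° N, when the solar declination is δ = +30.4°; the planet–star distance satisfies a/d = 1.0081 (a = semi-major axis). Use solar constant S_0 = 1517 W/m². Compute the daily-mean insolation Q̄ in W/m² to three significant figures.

cos h₀ = −tan(+50.4°) tan(+30.400°) = -0.7092, h₀ = 2.3592 rad.
Bracket: h₀ sin ϕ sin δ + cos ϕ cos δ sin h₀ = 2.3592×0.77051×0.50603 + 0.63742×0.86251×0.70501 = 0.919855 + 0.387601 = 1.307456.
Inverse-square distance factor (a/d)² = 1.0081² = 1.016266.
Q̄ = (S_0/π) × 1.016266 × [bracket] = (1517/π) × 1.016266 × 1.307456 = 641.6 W/m².

Q̄ ≈ 642 W/m²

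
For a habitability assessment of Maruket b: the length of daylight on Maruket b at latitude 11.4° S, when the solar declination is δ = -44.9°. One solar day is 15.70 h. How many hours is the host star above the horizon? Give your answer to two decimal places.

cos h₀ = −tan ϕ · tan δ = −tan(-11.4°) × tan(-44.900°) = -0.2009, so h₀ = 1.7731 rad = 101.59°.
Daylight = 2h₀/(2π) × 15.70 h = (1.7731/π) × 15.70 = 8.86 h.

8.86 h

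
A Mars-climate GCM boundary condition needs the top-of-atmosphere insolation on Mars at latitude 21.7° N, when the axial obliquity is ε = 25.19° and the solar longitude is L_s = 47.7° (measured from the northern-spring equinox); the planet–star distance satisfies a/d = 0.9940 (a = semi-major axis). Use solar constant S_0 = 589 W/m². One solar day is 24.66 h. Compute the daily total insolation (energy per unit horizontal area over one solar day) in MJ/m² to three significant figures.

17.6 MJ/m²

Solar declination: sin δ = sin ε · sin L_s = sin 25.19° × sin 47.7° = 0.31480, so δ = +18.349°.
cos h₀ = −tan(+21.7°) tan(+18.349°) = -0.1320, h₀ = 1.7032 rad.
Bracket: h₀ sin ϕ sin δ + cos ϕ cos δ sin h₀ = 1.7032×0.36975×0.31480 + 0.92913×0.94916×0.99125 = 0.198248 + 0.874176 = 1.072424.
Inverse-square distance factor (a/d)² = 0.9940² = 0.988036.
Q̄ = (S_0/π) × 0.988036 × [bracket] = (589/π) × 0.988036 × 1.072424 = 198.66 W/m².
Daily total = Q̄ × 24.66 h × 3600 s/h = 198.66 × 24.66 × 3600 / 10⁶ = 17.64 MJ/m².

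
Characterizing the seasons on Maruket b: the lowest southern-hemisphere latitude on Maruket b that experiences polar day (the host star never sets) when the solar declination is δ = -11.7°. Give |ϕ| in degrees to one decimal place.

Polar day requires cos h₀ = −tan ϕ tan δ ≤ −1, i.e. tan ϕ tan δ ≥ 1.
The boundary is |tan ϕ| · |tan δ| = 1, so |ϕ| = 90° − |δ| = 90° − 11.7° = 78.3° in the southern hemisphere.

|ϕ| = 78.3°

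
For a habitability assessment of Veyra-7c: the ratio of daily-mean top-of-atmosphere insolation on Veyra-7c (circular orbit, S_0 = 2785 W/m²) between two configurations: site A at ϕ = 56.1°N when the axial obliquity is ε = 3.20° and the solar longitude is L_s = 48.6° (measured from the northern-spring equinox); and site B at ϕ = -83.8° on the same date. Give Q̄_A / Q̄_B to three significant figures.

— Configuration A (ϕ=+56.1°):
Solar declination: sin δ = sin ε · sin L_s = sin 3.20° × sin 48.6° = 0.04187, so δ = +2.400°.
cos h₀ = −tan(+56.1°) tan(+2.400°) = -0.0624, h₀ = 1.6332 rad.
Bracket: h₀ sin ϕ sin δ + cos ϕ cos δ sin h₀ = 1.6332×0.83001×0.04187 + 0.55775×0.99912×0.99805 = 0.056758 + 0.556173 = 0.612931.
Q̄ = (S_0/π) × [bracket] = (2785/π) × 0.612931 = 543.36 W/m².
— Configuration B (ϕ=-83.8°):
cos h₀ = −tan(-83.8°) tan(+2.400°) = 0.3858, h₀ = 1.1747 rad.
Bracket: h₀ sin ϕ sin δ + cos ϕ cos δ sin h₀ = 1.1747×-0.99415×0.04187 + 0.10800×0.99912×0.92259 = -0.048897 + 0.099552 = 0.050655.
Q̄ = (S_0/π) × [bracket] = (2785/π) × 0.050655 = 44.905 W/m².
Ratio Q̄_A / Q̄_B = 543.36 / 44.905 = 12.10.

Q̄_A / Q̄_B ≈ 12.1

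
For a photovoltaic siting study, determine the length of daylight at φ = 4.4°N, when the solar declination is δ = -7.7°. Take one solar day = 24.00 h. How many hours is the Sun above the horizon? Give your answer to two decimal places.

cos H₀ = −tan φ · tan δ = −tan(+4.4°) × tan(-7.700°) = 0.0104, so H₀ = 1.5604 rad = 89.40°.
Daylight = 2H₀/(2π) × 24.00 h = (1.5604/π) × 24.00 = 11.92 h.

11.92 h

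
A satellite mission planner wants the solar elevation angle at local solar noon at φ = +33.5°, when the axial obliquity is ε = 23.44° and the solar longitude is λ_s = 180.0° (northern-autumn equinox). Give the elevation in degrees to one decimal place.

Solar declination: sin δ = sin ε · sin λ_s = sin 23.44° × sin 180.0° = 0.00000, so δ = +0.000°.
At local noon the hour angle is zero, so the zenith angle equals |φ − δ| = |+33.5° − (+0.000°)| = 33.500°.
Elevation = 90° − 33.500° = 56.5°.

56.5°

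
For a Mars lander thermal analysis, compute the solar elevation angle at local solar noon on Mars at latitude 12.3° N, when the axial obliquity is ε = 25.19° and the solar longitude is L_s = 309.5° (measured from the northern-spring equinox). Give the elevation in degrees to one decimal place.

58.5°

Solar declination: sin δ = sin ε · sin L_s = sin 25.19° × sin 309.5° = -0.32842, so δ = -19.173°.
At local noon the hour angle is zero, so the zenith angle equals |ϕ − δ| = |+12.3° − (-19.173°)| = 31.473°.
Elevation = 90° − 31.473° = 58.5°.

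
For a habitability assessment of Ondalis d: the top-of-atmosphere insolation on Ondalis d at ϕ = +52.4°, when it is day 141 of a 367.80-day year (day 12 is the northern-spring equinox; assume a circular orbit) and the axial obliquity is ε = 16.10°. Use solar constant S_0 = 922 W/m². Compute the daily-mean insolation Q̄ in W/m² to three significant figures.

Q̄ ≈ 264 W/m²

Solar longitude: L_s = 360° × (141 − 12)/367.80 = 126.264°.
sin δ = sin 16.10° × sin 126.264° = 0.22360, so δ = +12.920°.
cos h₀ = −tan(+52.4°) tan(+12.920°) = -0.2979, h₀ = 1.8733 rad.
Bracket: h₀ sin ϕ sin δ + cos ϕ cos δ sin h₀ = 1.8733×0.79229×0.22360 + 0.61015×0.97468×0.95460 = 0.331866 + 0.567702 = 0.899568.
Q̄ = (S_0/π) × [bracket] = (922/π) × 0.899568 = 264.0 W/m².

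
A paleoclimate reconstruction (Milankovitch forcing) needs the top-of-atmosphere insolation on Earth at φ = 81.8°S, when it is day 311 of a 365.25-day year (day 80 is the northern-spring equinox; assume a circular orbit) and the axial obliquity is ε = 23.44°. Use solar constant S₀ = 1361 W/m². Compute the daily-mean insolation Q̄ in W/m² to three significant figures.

Q̄ ≈ 396 W/m²

Solar longitude: λ_s = 360° × (311 − 80)/365.25 = 227.680°.
sin δ = sin 23.44° × sin 227.680° = -0.29412, so δ = -17.105°.
cos H₀ = −tan(-81.8°) tan(-17.105°) = -2.1355 ≤ −1 ⇒ polar day, H₀ = π.
Bracket: H₀ sin φ sin δ + cos φ cos δ sin H₀ = 3.1416×-0.98978×-0.29412 + 0.14263×0.95577×0.00000 = 0.914564 + 0.000000 = 0.914564.
Q̄ = (S₀/π) × [bracket] = (1361/π) × 0.914564 = 396.2 W/m².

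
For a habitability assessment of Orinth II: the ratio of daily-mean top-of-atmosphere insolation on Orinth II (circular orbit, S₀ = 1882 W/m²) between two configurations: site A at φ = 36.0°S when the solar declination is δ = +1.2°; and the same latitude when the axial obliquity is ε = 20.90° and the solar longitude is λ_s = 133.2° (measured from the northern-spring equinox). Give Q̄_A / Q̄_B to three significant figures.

— Configuration A (φ=-36.0°):
cos H₀ = −tan(-36.0°) tan(+1.200°) = 0.0152, H₀ = 1.5556 rad.
Bracket: H₀ sin φ sin δ + cos φ cos δ sin H₀ = 1.5556×-0.58779×0.02094 + 0.80902×0.99978×0.99988 = -0.019147 + 0.808745 = 0.789598.
Q̄ = (S₀/π) × [bracket] = (1882/π) × 0.789598 = 473.02 W/m².
— Configuration B (φ=-36.0°):
Solar declination: sin δ = sin ε · sin λ_s = sin 20.90° × sin 133.2° = 0.26005, so δ = +15.073°.
cos H₀ = −tan(-36.0°) tan(+15.073°) = 0.1957, H₀ = 1.3739 rad.
Bracket: H₀ sin φ sin δ + cos φ cos δ sin H₀ = 1.3739×-0.58779×0.26005 + 0.80902×0.96559×0.98067 = -0.210007 + 0.766081 = 0.556074.
Q̄ = (S₀/π) × [bracket] = (1882/π) × 0.556074 = 333.12 W/m².
Ratio Q̄_A / Q̄_B = 473.02 / 333.12 = 1.420.

Q̄_A / Q̄_B ≈ 1.42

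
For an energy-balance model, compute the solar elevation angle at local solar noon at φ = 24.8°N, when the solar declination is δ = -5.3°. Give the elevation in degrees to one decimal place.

At local noon the hour angle is zero, so the zenith angle equals |φ − δ| = |+24.8° − (-5.300°)| = 30.100°.
Elevation = 90° − 30.100° = 59.9°.

59.9°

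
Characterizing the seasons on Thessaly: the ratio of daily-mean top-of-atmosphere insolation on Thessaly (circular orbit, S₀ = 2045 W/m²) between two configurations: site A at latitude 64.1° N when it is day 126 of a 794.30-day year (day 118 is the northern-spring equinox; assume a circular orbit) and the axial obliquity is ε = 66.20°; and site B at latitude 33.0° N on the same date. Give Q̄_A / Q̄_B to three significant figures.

Q̄_A / Q̄_B ≈ 0.587

— Configuration A (φ=+64.1°):
Solar longitude: λ_s = 360° × (126 − 118)/794.30 = 3.626°.
sin δ = sin 66.20° × sin 3.626° = 0.05786, so δ = +3.317°.
cos H₀ = −tan(+64.1°) tan(+3.317°) = -0.1194, H₀ = 1.6904 rad.
Bracket: H₀ sin φ sin δ + cos φ cos δ sin H₀ = 1.6904×0.89956×0.05786 + 0.43680×0.99832×0.99285 = 0.087983 + 0.432948 = 0.520931.
Q̄ = (S₀/π) × [bracket] = (2045/π) × 0.520931 = 339.10 W/m².
— Configuration B (φ=+33.0°):
cos H₀ = −tan(+33.0°) tan(+3.317°) = -0.0376, H₀ = 1.6084 rad.
Bracket: H₀ sin φ sin δ + cos φ cos δ sin H₀ = 1.6084×0.54464×0.05786 + 0.83867×0.99832×0.99929 = 0.050685 + 0.836667 = 0.887352.
Q̄ = (S₀/π) × [bracket] = (2045/π) × 0.887352 = 577.62 W/m².
Ratio Q̄_A / Q̄_B = 339.10 / 577.62 = 0.5871.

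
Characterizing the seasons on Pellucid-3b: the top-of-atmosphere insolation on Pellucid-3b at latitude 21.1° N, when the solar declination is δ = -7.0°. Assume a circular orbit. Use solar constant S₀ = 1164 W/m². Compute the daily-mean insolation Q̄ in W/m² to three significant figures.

cos H₀ = −tan(+21.1°) tan(-7.000°) = 0.0474, H₀ = 1.5234 rad.
Bracket: H₀ sin φ sin δ + cos φ cos δ sin H₀ = 1.5234×0.36000×-0.12187 + 0.93295×0.99255×0.99888 = -0.066836 + 0.924962 = 0.858126.
Q̄ = (S₀/π) × [bracket] = (1164/π) × 0.858126 = 317.9 W/m².

Q̄ ≈ 318 W/m²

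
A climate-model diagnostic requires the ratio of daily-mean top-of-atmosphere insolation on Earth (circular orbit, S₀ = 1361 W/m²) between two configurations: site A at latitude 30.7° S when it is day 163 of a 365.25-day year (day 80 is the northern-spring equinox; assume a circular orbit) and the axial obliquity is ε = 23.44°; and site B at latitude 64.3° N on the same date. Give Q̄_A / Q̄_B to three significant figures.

— Configuration A (φ=-30.7°):
Solar longitude: λ_s = 360° × (163 − 80)/365.25 = 81.807°.
sin δ = sin 23.44° × sin 81.807° = 0.39373, so δ = +23.187°.
cos H₀ = −tan(-30.7°) tan(+23.187°) = 0.2543, H₀ = 1.3137 rad.
Bracket: H₀ sin φ sin δ + cos φ cos δ sin H₀ = 1.3137×-0.51054×0.39373 + 0.85985×0.91923×0.96712 = -0.264073 + 0.764412 = 0.500339.
Q̄ = (S₀/π) × [bracket] = (1361/π) × 0.500339 = 216.76 W/m².
— Configuration B (φ=+64.3°):
cos H₀ = −tan(+64.3°) tan(+23.187°) = -0.8900, H₀ = 2.6681 rad.
Bracket: H₀ sin φ sin δ + cos φ cos δ sin H₀ = 2.6681×0.90108×0.39373 + 0.43366×0.91923×0.45597 = 0.946594 + 0.181765 = 1.128359.
Q̄ = (S₀/π) × [bracket] = (1361/π) × 1.128359 = 488.83 W/m².
Ratio Q̄_A / Q̄_B = 216.76 / 488.83 = 0.4434.

Q̄_A / Q̄_B ≈ 0.443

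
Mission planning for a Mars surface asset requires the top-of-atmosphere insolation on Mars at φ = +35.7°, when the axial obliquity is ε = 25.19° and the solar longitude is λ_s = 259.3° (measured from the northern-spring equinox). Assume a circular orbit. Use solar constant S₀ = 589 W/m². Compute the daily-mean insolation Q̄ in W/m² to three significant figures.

Q̄ ≈ 74.1 W/m²

Solar declination: sin δ = sin ε · sin λ_s = sin 25.19° × sin 259.3° = -0.41822, so δ = -24.722°.
cos H₀ = −tan(+35.7°) tan(-24.722°) = 0.3308, H₀ = 1.2336 rad.
Bracket: H₀ sin φ sin δ + cos φ cos δ sin H₀ = 1.2336×0.58354×-0.41822 + 0.81208×0.90835×0.94368 = -0.301058 + 0.696108 = 0.395050.
Q̄ = (S₀/π) × [bracket] = (589/π) × 0.395050 = 74.07 W/m².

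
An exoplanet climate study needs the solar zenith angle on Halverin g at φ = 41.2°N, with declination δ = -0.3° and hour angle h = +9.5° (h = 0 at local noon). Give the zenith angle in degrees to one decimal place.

θ_z = 42.4°

cos θ_z = sin φ sin δ + cos φ cos δ cos h = -0.003449 + 0.742086 = 0.738637.
θ_z = arccos(0.738637) = 42.4°.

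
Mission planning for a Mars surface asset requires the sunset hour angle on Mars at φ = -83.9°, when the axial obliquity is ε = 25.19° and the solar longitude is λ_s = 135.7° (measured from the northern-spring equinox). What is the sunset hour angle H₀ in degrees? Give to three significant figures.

H₀ = 0.00°

Solar declination: sin δ = sin ε · sin λ_s = sin 25.19° × sin 135.7° = 0.29726, so δ = +17.293°.
cos H₀ = −tan φ · tan δ = 2.9132 ≥ 1, so the Sun never rises (polar night) and H₀ = 0.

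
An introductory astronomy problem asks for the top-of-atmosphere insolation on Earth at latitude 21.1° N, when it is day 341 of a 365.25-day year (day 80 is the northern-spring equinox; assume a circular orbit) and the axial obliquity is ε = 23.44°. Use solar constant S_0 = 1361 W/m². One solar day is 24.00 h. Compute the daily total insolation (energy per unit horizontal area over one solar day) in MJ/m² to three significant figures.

Solar longitude: L_s = 360° × (341 − 80)/365.25 = 257.248°.
sin δ = sin 23.44° × sin 257.248° = -0.38798, so δ = -22.829°.
cos h₀ = −tan(+21.1°) tan(-22.829°) = 0.1624, h₀ = 1.4076 rad.
Bracket: h₀ sin ϕ sin δ + cos ϕ cos δ sin h₀ = 1.4076×0.36000×-0.38798 + 0.93295×0.92167×0.98672 = -0.196603 + 0.848453 = 0.651850.
Q̄ = (S_0/π) × [bracket] = (1361/π) × 0.651850 = 282.39 W/m².
Daily total = Q̄ × 24.00 h × 3600 s/h = 282.39 × 24.00 × 3600 / 10⁶ = 24.40 MJ/m².

24.4 MJ/m²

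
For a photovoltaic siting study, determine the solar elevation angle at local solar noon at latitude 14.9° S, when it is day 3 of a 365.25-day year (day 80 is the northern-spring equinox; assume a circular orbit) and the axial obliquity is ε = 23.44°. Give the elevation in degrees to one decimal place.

82.2°

Solar longitude: λ_s = 360° × (3 − 80)/365.25 = -75.893°, i.e. -75.893° + 360° = 284.107°.
sin δ = sin 23.44° × sin 284.107° = -0.38579, so δ = -22.693°.
At local noon the hour angle is zero, so the zenith angle equals |φ − δ| = |-14.9° − (-22.693°)| = 7.793°.
Elevation = 90° − 7.793° = 82.2°.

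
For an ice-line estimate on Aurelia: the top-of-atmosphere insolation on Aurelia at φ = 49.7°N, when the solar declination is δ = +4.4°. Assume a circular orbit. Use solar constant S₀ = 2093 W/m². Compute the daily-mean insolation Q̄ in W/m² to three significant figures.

cos H₀ = −tan(+49.7°) tan(+4.400°) = -0.0907, H₀ = 1.6617 rad.
Bracket: H₀ sin φ sin δ + cos φ cos δ sin H₀ = 1.6617×0.76267×0.07672 + 0.64679×0.99705×0.99588 = 0.097229 + 0.642225 = 0.739454.
Q̄ = (S₀/π) × [bracket] = (2093/π) × 0.739454 = 492.6 W/m².

Q̄ ≈ 493 W/m²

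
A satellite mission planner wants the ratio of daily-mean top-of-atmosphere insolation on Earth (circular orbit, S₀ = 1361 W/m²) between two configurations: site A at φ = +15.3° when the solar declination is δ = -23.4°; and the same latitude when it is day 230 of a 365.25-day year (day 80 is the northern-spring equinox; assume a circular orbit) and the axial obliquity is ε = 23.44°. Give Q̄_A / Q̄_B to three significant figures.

Q̄_A / Q̄_B ≈ 0.704

— Configuration A (φ=+15.3°):
cos H₀ = −tan(+15.3°) tan(-23.400°) = 0.1184, H₀ = 1.4521 rad.
Bracket: H₀ sin φ sin δ + cos φ cos δ sin H₀ = 1.4521×0.26387×-0.39715 + 0.96456×0.91775×0.99297 = -0.152174 + 0.879002 = 0.726828.
Q̄ = (S₀/π) × [bracket] = (1361/π) × 0.726828 = 314.88 W/m².
— Configuration B (φ=+15.3°):
Solar longitude: λ_s = 360° × (230 − 80)/365.25 = 147.844°.
sin δ = sin 23.44° × sin 147.844° = 0.21171, so δ = +12.223°.
cos H₀ = −tan(+15.3°) tan(+12.223°) = -0.0593, H₀ = 1.6301 rad.
Bracket: H₀ sin φ sin δ + cos φ cos δ sin H₀ = 1.6301×0.26387×0.21171 + 0.96456×0.97733×0.99824 = 0.091064 + 0.941034 = 1.032098.
Q̄ = (S₀/π) × [bracket] = (1361/π) × 1.032098 = 447.13 W/m².
Ratio Q̄_A / Q̄_B = 314.88 / 447.13 = 0.7042.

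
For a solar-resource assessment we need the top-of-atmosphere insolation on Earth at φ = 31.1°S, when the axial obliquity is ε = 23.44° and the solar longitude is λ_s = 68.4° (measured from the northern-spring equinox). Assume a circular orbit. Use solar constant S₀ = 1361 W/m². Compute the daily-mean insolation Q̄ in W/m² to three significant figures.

Q̄ ≈ 225 W/m²

Solar declination: sin δ = sin ε · sin λ_s = sin 23.44° × sin 68.4° = 0.36985, so δ = +21.707°.
cos H₀ = −tan(-31.1°) tan(+21.707°) = 0.2401, H₀ = 1.3283 rad.
Bracket: H₀ sin φ sin δ + cos φ cos δ sin H₀ = 1.3283×-0.51653×0.36985 + 0.85627×0.92909×0.97074 = -0.253757 + 0.772274 = 0.518517.
Q̄ = (S₀/π) × [bracket] = (1361/π) × 0.518517 = 224.6 W/m².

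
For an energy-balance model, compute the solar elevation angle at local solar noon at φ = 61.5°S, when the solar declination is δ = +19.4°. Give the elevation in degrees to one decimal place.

9.1°

At local noon the hour angle is zero, so the zenith angle equals |φ − δ| = |-61.5° − (+19.400°)| = 80.900°.
Elevation = 90° − 80.900° = 9.1°.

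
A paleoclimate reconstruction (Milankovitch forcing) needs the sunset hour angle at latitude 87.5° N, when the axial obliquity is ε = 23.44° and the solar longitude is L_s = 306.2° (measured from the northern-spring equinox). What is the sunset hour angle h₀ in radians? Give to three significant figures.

Solar declination: sin δ = sin ε · sin L_s = sin 23.44° × sin 306.2° = -0.32100, so δ = -18.723°.
cos h₀ = −tan ϕ · tan δ = 7.7629 ≥ 1, so the Sun never rises (polar night) and h₀ = 0.

h₀ = 0.00 rad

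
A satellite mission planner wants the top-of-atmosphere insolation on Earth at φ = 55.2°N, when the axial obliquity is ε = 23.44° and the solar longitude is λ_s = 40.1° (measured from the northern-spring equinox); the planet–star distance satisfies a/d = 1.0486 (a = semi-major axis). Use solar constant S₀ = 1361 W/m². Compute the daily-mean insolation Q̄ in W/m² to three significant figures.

Solar declination: sin δ = sin ε · sin λ_s = sin 23.44° × sin 40.1° = 0.25622, so δ = +14.846°.
cos H₀ = −tan(+55.2°) tan(+14.846°) = -0.3814, H₀ = 1.9621 rad.
Bracket: H₀ sin φ sin δ + cos φ cos δ sin H₀ = 1.9621×0.82115×0.25622 + 0.57071×0.96662×0.92441 = 0.412816 + 0.509960 = 0.922776.
Inverse-square distance factor (a/d)² = 1.0486² = 1.099562.
Q̄ = (S₀/π) × 1.099562 × [bracket] = (1361/π) × 1.099562 × 0.922776 = 439.6 W/m².

Q̄ ≈ 440 W/m²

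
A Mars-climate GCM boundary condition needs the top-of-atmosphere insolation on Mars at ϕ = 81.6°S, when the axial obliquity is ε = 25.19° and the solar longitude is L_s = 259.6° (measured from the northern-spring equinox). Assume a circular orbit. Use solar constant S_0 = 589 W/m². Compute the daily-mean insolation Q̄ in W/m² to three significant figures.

Q̄ ≈ 244 W/m²

Solar declination: sin δ = sin ε · sin L_s = sin 25.19° × sin 259.6° = -0.41863, so δ = -24.748°.
cos h₀ = −tan(-81.6°) tan(-24.748°) = -3.1217 ≤ −1 ⇒ polar day, h₀ = π.
Bracket: h₀ sin ϕ sin δ + cos ϕ cos δ sin h₀ = 3.1416×-0.98927×-0.41863 + 0.14608×0.90816×0.00000 = 1.301056 + 0.000000 = 1.301056.
Q̄ = (S_0/π) × [bracket] = (589/π) × 1.301056 = 243.9 W/m².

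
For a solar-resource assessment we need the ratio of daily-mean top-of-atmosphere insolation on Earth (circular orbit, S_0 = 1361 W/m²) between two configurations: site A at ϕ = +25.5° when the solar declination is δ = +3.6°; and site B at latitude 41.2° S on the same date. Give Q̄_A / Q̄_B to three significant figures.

— Configuration A (ϕ=+25.5°):
cos h₀ = −tan(+25.5°) tan(+3.600°) = -0.0300, h₀ = 1.6008 rad.
Bracket: h₀ sin ϕ sin δ + cos ϕ cos δ sin h₀ = 1.6008×0.43051×0.06279 + 0.90259×0.99803×0.99955 = 0.043272 + 0.900407 = 0.943679.
Q̄ = (S_0/π) × [bracket] = (1361/π) × 0.943679 = 408.82 W/m².
— Configuration B (ϕ=-41.2°):
cos h₀ = −tan(-41.2°) tan(+3.600°) = 0.0551, h₀ = 1.5157 rad.
Bracket: h₀ sin ϕ sin δ + cos ϕ cos δ sin h₀ = 1.5157×-0.65869×0.06279 + 0.75241×0.99803×0.99848 = -0.062688 + 0.749786 = 0.687098.
Q̄ = (S_0/π) × [bracket] = (1361/π) × 0.687098 = 297.66 W/m².
Ratio Q̄_A / Q̄_B = 408.82 / 297.66 = 1.373.

Q̄_A / Q̄_B ≈ 1.37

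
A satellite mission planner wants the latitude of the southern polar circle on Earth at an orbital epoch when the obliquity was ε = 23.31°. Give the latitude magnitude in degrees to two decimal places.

The polar circle is the lowest latitude that experiences at least one full rotation of continuous darkness at the northern-summer solstice; it lies at |φ| = 90° − ε = 90° − 23.31° = 66.69°.

66.69°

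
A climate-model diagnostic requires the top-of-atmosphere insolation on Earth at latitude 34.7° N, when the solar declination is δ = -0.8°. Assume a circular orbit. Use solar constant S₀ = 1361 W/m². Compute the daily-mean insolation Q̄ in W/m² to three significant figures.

cos H₀ = −tan(+34.7°) tan(-0.800°) = 0.0097, H₀ = 1.5611 rad.
Bracket: H₀ sin φ sin δ + cos φ cos δ sin H₀ = 1.5611×0.56928×-0.01396 + 0.82214×0.99990×0.99995 = -0.012406 + 0.822017 = 0.809611.
Q̄ = (S₀/π) × [bracket] = (1361/π) × 0.809611 = 350.7 W/m².

Q̄ ≈ 351 W/m²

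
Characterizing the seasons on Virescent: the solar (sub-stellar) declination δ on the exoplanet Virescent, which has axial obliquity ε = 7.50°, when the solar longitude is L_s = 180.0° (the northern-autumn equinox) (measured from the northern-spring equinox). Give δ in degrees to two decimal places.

sin δ = sin ε · sin L_s = sin 7.50° × sin 180.0° = 0.000000.
δ = arcsin(0.000000) = +0.00°.

δ = +0.00°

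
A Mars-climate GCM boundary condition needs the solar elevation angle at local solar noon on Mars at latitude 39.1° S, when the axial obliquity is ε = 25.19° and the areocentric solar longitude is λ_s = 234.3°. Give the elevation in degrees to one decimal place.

sin δ = sin 25.19° × sin 234.3° = -0.34564, so δ = -20.221°.
At local noon the hour angle is zero, so the zenith angle equals |φ − δ| = |-39.1° − (-20.221°)| = 18.879°.
Elevation = 90° − 18.879° = 71.1°.

71.1°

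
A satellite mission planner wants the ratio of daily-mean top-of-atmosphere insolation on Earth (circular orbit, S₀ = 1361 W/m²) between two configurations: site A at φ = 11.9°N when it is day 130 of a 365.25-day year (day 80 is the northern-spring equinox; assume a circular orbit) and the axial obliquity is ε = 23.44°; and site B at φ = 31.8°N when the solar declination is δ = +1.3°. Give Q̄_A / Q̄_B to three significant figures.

— Configuration A (φ=+11.9°):
Solar longitude: λ_s = 360° × (130 − 80)/365.25 = 49.281°.
sin δ = sin 23.44° × sin 49.281° = 0.30149, so δ = +17.547°.
cos H₀ = −tan(+11.9°) tan(+17.547°) = -0.0666, H₀ = 1.6375 rad.
Bracket: H₀ sin φ sin δ + cos φ cos δ sin H₀ = 1.6375×0.20620×0.30149 + 0.97851×0.95347×0.99778 = 0.101799 + 0.930909 = 1.032708.
Q̄ = (S₀/π) × [bracket] = (1361/π) × 1.032708 = 447.39 W/m².
— Configuration B (φ=+31.8°):
cos H₀ = −tan(+31.8°) tan(+1.300°) = -0.0141, H₀ = 1.5849 rad.
Bracket: H₀ sin φ sin δ + cos φ cos δ sin H₀ = 1.5849×0.52696×0.02269 + 0.84989×0.99974×0.99990 = 0.018950 + 0.849584 = 0.868534.
Q̄ = (S₀/π) × [bracket] = (1361/π) × 0.868534 = 376.27 W/m².
Ratio Q̄_A / Q̄_B = 447.39 / 376.27 = 1.189.

Q̄_A / Q̄_B ≈ 1.19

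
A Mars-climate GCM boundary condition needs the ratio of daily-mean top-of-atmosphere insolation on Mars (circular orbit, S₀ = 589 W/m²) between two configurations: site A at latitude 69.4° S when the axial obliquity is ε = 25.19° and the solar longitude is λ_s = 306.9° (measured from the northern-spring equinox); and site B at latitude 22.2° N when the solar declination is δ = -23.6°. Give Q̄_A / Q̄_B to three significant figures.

— Configuration A (φ=-69.4°):
Solar declination: sin δ = sin ε · sin λ_s = sin 25.19° × sin 306.9° = -0.34036, so δ = -19.899°.
cos H₀ = −tan(-69.4°) tan(-19.899°) = -0.9630, H₀ = 2.8688 rad.
Bracket: H₀ sin φ sin δ + cos φ cos δ sin H₀ = 2.8688×-0.93606×-0.34036 + 0.35184×0.94029×0.26943 = 0.913992 + 0.089136 = 1.003128.
Q̄ = (S₀/π) × [bracket] = (589/π) × 1.003128 = 188.07 W/m².
— Configuration B (φ=+22.2°):
cos H₀ = −tan(+22.2°) tan(-23.600°) = 0.1783, H₀ = 1.3915 rad.
Bracket: H₀ sin φ sin δ + cos φ cos δ sin H₀ = 1.3915×0.37784×-0.40035 + 0.92587×0.91636×0.98398 = -0.210490 + 0.834838 = 0.624348.
Q̄ = (S₀/π) × [bracket] = (589/π) × 0.624348 = 117.06 W/m².
Ratio Q̄_A / Q̄_B = 188.07 / 117.06 = 1.607.

Q̄_A / Q̄_B ≈ 1.61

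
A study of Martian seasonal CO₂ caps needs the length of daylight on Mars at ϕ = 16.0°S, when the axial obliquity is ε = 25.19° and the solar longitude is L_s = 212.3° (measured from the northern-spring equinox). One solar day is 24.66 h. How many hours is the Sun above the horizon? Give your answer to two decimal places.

12.86 h

Solar declination: sin δ = sin ε · sin L_s = sin 25.19° × sin 212.3° = -0.22743, so δ = -13.146°.
cos h₀ = −tan ϕ · tan δ = −tan(-16.0°) × tan(-13.146°) = -0.0670, so h₀ = 1.6378 rad = 93.84°.
Daylight = 2h₀/(2π) × 24.66 h = (1.6378/π) × 24.66 = 12.86 h.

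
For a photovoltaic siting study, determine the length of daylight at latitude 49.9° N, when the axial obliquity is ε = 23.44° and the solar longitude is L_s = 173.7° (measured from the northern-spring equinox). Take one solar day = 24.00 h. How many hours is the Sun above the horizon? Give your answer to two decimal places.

12.40 h

Solar declination: sin δ = sin ε · sin L_s = sin 23.44° × sin 173.7° = 0.04365, so δ = +2.502°.
cos h₀ = −tan ϕ · tan δ = −tan(+49.9°) × tan(+2.502°) = -0.0519, so h₀ = 1.6227 rad = 92.97°.
Daylight = 2h₀/(2π) × 24.00 h = (1.6227/π) × 24.00 = 12.40 h.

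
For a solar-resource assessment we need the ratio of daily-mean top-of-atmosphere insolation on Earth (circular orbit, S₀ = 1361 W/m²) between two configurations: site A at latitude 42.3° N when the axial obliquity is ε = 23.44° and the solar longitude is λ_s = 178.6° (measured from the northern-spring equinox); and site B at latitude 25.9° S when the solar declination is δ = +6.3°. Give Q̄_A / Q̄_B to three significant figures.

Q̄_A / Q̄_B ≈ 0.914

— Configuration A (φ=+42.3°):
Solar declination: sin δ = sin ε · sin λ_s = sin 23.44° × sin 178.6° = 0.00972, so δ = +0.557°.
cos H₀ = −tan(+42.3°) tan(+0.557°) = -0.0088, H₀ = 1.5796 rad.
Bracket: H₀ sin φ sin δ + cos φ cos δ sin H₀ = 1.5796×0.67301×0.00972 + 0.73963×0.99995×0.99996 = 0.010333 + 0.739563 = 0.749896.
Q̄ = (S₀/π) × [bracket] = (1361/π) × 0.749896 = 324.87 W/m².
— Configuration B (φ=-25.9°):
cos H₀ = −tan(-25.9°) tan(+6.300°) = 0.0536, H₀ = 1.5172 rad.
Bracket: H₀ sin φ sin δ + cos φ cos δ sin H₀ = 1.5172×-0.43680×0.10973 + 0.89956×0.99396×0.99856 = -0.072719 + 0.892839 = 0.820120.
Q̄ = (S₀/π) × [bracket] = (1361/π) × 0.820120 = 355.29 W/m².
Ratio Q̄_A / Q̄_B = 324.87 / 355.29 = 0.9144.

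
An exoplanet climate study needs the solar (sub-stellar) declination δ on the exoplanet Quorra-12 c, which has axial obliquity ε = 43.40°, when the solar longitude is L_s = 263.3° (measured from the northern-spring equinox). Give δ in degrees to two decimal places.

sin δ = sin ε · sin L_s = sin 43.40° × sin 263.3° = -0.682395.
δ = arcsin(-0.682395) = -43.03°.

δ = -43.03°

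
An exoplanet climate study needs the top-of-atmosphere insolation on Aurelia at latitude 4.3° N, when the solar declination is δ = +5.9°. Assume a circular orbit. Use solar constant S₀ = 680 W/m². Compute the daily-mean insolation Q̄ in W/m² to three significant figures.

Q̄ ≈ 217 W/m²

cos H₀ = −tan(+4.3°) tan(+5.900°) = -0.0078, H₀ = 1.5786 rad.
Bracket: H₀ sin φ sin δ + cos φ cos δ sin H₀ = 1.5786×0.07498×0.10279 + 0.99719×0.99470×0.99997 = 0.012167 + 0.991875 = 1.004042.
Q̄ = (S₀/π) × [bracket] = (680/π) × 1.004042 = 217.3 W/m².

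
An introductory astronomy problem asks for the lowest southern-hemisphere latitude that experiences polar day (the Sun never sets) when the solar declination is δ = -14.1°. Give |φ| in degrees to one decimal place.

|φ| = 75.9°

Polar day requires cos H₀ = −tan φ tan δ ≤ −1, i.e. tan φ tan δ ≥ 1.
The boundary is |tan φ| · |tan δ| = 1, so |φ| = 90° − |δ| = 90° − 14.1° = 75.9° in the southern hemisphere.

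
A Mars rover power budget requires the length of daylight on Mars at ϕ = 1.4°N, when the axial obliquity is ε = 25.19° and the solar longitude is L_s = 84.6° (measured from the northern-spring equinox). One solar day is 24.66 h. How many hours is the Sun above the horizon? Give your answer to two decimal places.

12.42 h

Solar declination: sin δ = sin ε · sin L_s = sin 25.19° × sin 84.6° = 0.42373, so δ = +25.070°.
cos h₀ = −tan ϕ · tan δ = −tan(+1.4°) × tan(+25.070°) = -0.0114, so h₀ = 1.5822 rad = 90.66°.
Daylight = 2h₀/(2π) × 24.66 h = (1.5822/π) × 24.66 = 12.42 h.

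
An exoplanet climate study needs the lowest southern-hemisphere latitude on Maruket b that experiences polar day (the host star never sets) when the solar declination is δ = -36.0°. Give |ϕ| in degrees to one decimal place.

Polar day requires cos h₀ = −tan ϕ tan δ ≤ −1, i.e. tan ϕ tan δ ≥ 1.
The boundary is |tan ϕ| · |tan δ| = 1, so |ϕ| = 90° − |δ| = 90° − 36.0° = 54.0° in the southern hemisphere.

|ϕ| = 54.0°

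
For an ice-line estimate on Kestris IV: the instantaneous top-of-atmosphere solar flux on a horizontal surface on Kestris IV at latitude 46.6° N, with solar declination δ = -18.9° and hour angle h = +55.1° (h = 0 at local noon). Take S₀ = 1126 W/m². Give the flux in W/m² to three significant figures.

cos θ_z = sin φ sin δ + cos φ cos δ cos h = -0.235350 + 0.371920 = 0.136570.
Flux = S₀ · cos θ_z = 1126 × 0.136570 = 153.8 W/m².

154 W/m²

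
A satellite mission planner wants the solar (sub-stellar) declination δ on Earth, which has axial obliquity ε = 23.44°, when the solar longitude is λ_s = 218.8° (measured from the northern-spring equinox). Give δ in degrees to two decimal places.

sin δ = sin ε · sin λ_s = sin 23.44° × sin 218.8° = -0.249256.
δ = arcsin(-0.249256) = -14.43°.

δ = -14.43°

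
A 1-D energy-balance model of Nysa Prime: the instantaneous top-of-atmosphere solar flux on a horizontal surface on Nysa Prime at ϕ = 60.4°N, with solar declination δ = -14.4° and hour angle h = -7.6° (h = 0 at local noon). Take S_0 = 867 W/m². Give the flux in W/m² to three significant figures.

cos θ_z = sin ϕ sin δ + cos ϕ cos δ cos h = -0.216235 + 0.474221 = 0.257986.
Flux = S_0 · cos θ_z = 867 × 0.257986 = 223.7 W/m².

224 W/m²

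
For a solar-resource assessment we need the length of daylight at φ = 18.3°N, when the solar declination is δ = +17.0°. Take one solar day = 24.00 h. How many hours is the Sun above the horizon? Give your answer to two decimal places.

12.77 h

cos H₀ = −tan φ · tan δ = −tan(+18.3°) × tan(+17.000°) = -0.1011, so H₀ = 1.6721 rad = 95.80°.
Daylight = 2H₀/(2π) × 24.00 h = (1.6721/π) × 24.00 = 12.77 h.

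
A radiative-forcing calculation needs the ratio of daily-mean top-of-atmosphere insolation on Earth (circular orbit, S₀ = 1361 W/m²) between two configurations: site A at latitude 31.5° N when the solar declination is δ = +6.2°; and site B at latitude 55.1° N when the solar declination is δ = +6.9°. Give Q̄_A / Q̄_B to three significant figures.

— Configuration A (φ=+31.5°):
cos H₀ = −tan(+31.5°) tan(+6.200°) = -0.0666, H₀ = 1.6374 rad.
Bracket: H₀ sin φ sin δ + cos φ cos δ sin H₀ = 1.6374×0.52250×0.10800 + 0.85264×0.99415×0.99778 = 0.092398 + 0.845770 = 0.938168.
Q̄ = (S₀/π) × [bracket] = (1361/π) × 0.938168 = 406.43 W/m².
— Configuration B (φ=+55.1°):
cos H₀ = −tan(+55.1°) tan(+6.900°) = -0.1735, H₀ = 1.7451 rad.
Bracket: H₀ sin φ sin δ + cos φ cos δ sin H₀ = 1.7451×0.82015×0.12014 + 0.57215×0.99276×0.98484 = 0.171950 + 0.559397 = 0.731347.
Q̄ = (S₀/π) × [bracket] = (1361/π) × 0.731347 = 316.83 W/m².
Ratio Q̄_A / Q̄_B = 406.43 / 316.83 = 1.283.

Q̄_A / Q̄_B ≈ 1.28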